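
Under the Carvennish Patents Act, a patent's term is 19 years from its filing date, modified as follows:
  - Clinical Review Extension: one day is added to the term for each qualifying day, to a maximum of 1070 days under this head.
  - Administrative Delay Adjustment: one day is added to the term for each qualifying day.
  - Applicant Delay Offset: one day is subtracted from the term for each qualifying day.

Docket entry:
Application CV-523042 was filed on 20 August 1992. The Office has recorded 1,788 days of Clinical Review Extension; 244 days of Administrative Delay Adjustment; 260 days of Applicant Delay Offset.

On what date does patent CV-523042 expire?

July 9, 2014

Base term: filing date + 19 years → 20 August 2011.
Clinical Review Extension: 1788 days claimed exceeds the 1070-day cap, so +1070 days → 25 July 2014.
Administrative Delay Adjustment: +244 days → 26 March 2015.
Applicant Delay Offset: −260 days → 9 July 2014.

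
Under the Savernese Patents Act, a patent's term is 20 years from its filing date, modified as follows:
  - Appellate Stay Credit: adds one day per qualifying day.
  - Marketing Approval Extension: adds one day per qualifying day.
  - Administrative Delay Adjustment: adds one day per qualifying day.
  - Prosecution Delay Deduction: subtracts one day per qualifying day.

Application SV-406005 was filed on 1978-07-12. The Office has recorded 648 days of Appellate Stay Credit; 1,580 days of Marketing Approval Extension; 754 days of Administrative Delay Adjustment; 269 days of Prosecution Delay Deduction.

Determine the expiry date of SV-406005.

Base term: filing date + 20 years → 12 July 1998.
Appellate Stay Credit: +648 days → 20 April 2000.
Marketing Approval Extension: +1580 days → 17 August 2004.
Administrative Delay Adjustment: +754 days → 10 September 2006.
Prosecution Delay Deduction: −269 days → 15 December 2005.

2005-12-15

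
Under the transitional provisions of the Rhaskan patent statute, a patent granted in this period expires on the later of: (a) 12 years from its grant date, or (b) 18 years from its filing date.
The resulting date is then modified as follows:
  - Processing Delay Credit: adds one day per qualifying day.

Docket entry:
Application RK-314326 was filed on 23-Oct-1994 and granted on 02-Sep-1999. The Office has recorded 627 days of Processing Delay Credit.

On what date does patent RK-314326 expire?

(a) grant + 12 years → 2 September 2011.
(b) filing + 18 years → 23 October 2012.
Later of the two: 23 October 2012.
Processing Delay Credit: +627 days → 12 July 2014.

July 12, 2014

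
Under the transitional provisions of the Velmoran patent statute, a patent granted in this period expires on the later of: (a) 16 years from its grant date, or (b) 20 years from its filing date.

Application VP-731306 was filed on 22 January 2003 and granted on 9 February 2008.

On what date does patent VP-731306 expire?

2024-02-09

(a) grant + 16 years → 9 February 2024.
(b) filing + 20 years → 22 January 2023.
Later of the two: 9 February 2024.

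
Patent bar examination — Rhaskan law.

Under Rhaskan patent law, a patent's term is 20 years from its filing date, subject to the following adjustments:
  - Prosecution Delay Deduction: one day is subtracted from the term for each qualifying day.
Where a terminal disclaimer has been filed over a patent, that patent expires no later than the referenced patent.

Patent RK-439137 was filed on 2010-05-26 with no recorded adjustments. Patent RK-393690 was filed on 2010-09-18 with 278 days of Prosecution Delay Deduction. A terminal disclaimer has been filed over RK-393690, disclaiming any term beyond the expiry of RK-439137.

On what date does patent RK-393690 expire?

2029-12-14

Natural term of RK-393690:
  Base: filing + 20 years → 18 September 2030.
  Prosecution Delay Deduction: −278 days → 14 December 2029.
Expiry of referenced patent RK-439137:
  Base: filing + 20 years → 26 May 2030.
Terminal disclaimer: RK-393690 expires on the earlier of 14 December 2029 and 26 May 2030.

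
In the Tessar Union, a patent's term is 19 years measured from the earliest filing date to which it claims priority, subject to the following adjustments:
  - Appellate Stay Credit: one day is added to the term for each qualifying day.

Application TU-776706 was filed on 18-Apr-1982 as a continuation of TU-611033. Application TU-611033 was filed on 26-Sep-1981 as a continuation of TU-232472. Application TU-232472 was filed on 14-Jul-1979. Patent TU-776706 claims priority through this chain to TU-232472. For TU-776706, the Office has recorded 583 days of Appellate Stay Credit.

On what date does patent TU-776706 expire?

2000-02-17

Earliest priority filing: 14 July 1979.
Base term: 14 July 1979 + 19 years → 14 July 1998.
Appellate Stay Credit: +583 days → 17 February 2000.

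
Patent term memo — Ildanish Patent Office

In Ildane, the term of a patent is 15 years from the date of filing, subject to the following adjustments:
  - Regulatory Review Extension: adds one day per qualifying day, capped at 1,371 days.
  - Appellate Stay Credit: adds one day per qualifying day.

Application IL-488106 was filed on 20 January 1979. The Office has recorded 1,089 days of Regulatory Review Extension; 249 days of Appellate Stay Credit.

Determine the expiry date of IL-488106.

September 19, 1997

Base term: filing date + 15 years → 20 January 1994.
Regulatory Review Extension: 1089 days (within the 1371-day cap) → +1089 days → 13 January 1997.
Appellate Stay Credit: +249 days → 19 September 1997.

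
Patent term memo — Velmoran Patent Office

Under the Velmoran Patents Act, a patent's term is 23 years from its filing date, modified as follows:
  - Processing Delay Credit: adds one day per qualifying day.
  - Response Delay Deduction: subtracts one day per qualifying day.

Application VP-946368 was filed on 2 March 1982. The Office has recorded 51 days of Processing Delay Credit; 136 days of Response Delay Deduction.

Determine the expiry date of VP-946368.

Base term: filing date + 23 years → 2 March 2005.
Processing Delay Credit: +51 days → 22 April 2005.
Response Delay Deduction: −136 days → 7 December 2004.

December 7, 2004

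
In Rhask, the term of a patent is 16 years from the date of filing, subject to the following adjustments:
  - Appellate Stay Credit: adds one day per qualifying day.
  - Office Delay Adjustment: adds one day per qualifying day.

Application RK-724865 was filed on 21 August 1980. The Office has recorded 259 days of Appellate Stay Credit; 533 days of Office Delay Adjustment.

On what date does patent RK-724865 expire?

October 22, 1998

Base term: filing date + 16 years → 21 August 1996.
Appellate Stay Credit: +259 days → 7 May 1997.
Office Delay Adjustment: +533 days → 22 October 1998.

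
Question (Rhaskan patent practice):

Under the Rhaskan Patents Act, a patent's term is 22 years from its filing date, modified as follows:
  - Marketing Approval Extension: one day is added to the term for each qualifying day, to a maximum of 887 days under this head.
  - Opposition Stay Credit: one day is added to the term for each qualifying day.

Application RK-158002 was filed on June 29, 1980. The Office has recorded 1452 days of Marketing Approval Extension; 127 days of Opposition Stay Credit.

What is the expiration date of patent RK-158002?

2005-04-08

Base term: filing date + 22 years → 29 June 2002.
Marketing Approval Extension: 1452 days claimed exceeds the 887-day cap, so +887 days → 2 December 2004.
Opposition Stay Credit: +127 days → 8 April 2005.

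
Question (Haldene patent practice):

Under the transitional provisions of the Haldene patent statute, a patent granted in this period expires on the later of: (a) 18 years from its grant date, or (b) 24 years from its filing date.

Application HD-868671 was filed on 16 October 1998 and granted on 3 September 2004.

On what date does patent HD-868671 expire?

(a) grant + 18 years → 3 September 2022.
(b) filing + 24 years → 16 October 2022.
Later of the two: 16 October 2022.

October 16, 2022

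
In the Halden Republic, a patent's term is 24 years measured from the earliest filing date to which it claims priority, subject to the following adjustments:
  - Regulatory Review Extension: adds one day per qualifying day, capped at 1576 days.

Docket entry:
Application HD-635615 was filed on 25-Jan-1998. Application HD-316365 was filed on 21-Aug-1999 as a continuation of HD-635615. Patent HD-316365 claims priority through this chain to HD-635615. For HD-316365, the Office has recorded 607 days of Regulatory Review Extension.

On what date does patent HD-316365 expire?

2023-09-24

Earliest priority filing: 25 January 1998.
Base term: 25 January 1998 + 24 years → 25 January 2022.
Regulatory Review Extension: 607 days (within the 1576-day cap) → +607 days → 24 September 2023.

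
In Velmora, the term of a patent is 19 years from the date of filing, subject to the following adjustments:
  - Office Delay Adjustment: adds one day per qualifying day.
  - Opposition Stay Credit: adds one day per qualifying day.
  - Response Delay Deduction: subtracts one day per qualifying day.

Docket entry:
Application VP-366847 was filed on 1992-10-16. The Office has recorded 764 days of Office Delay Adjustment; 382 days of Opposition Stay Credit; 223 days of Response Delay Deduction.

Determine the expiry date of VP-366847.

Base term: filing date + 19 years → 16 October 2011.
Office Delay Adjustment: +764 days → 18 November 2013.
Opposition Stay Credit: +382 days → 5 December 2014.
Response Delay Deduction: −223 days → 26 April 2014.

April 26, 2014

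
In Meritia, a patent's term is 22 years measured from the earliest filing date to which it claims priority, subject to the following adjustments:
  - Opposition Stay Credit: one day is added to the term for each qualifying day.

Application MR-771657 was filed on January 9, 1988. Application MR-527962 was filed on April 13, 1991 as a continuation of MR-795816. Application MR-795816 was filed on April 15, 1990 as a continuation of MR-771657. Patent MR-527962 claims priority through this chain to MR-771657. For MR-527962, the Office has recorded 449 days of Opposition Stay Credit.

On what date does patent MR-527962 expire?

April 3, 2011

Earliest priority filing: 9 January 1988.
Base term: 9 January 1988 + 22 years → 9 January 2010.
Opposition Stay Credit: +449 days → 3 April 2011.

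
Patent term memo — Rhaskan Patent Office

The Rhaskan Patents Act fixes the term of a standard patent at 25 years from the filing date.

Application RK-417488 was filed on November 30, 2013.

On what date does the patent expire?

November 30, 2038

Filing date + 25 years → 30 November 2038.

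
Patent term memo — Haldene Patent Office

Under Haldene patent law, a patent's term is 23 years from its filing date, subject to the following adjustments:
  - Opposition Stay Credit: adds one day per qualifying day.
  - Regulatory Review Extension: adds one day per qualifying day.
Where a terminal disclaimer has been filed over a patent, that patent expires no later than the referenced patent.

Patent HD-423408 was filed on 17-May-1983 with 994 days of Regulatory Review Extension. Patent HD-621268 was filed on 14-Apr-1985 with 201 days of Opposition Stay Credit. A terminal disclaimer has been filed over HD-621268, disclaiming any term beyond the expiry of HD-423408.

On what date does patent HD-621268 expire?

2008-11-01

Natural term of HD-621268:
  Base: filing + 23 years → 14 April 2008.
  Opposition Stay Credit: +201 days → 1 November 2008.
Expiry of referenced patent HD-423408:
  Base: filing + 23 years → 17 May 2006.
  Regulatory Review Extension: +994 days → 4 February 2009.
Terminal disclaimer: HD-621268 expires on the earlier of 1 November 2008 and 4 February 2009.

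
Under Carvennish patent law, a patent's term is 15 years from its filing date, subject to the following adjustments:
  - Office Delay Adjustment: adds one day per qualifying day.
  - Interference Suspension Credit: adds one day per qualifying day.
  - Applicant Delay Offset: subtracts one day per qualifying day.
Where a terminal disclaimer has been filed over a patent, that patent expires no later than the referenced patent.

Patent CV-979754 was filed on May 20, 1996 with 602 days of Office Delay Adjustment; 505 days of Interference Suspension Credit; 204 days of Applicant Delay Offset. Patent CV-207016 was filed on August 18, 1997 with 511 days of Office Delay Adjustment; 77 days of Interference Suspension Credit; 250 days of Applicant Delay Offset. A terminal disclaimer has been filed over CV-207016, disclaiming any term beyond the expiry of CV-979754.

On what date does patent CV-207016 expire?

Natural term of CV-207016:
  Base: filing + 15 years → 18 August 2012.
  Office Delay Adjustment: +511 days → 11 January 2014.
  Interference Suspension Credit: +77 days → 29 March 2014.
  Applicant Delay Offset: −250 days → 22 July 2013.
Expiry of referenced patent CV-979754:
  Base: filing + 15 years → 20 May 2011.
  Office Delay Adjustment: +602 days → 11 January 2013.
  Interference Suspension Credit: +505 days → 31 May 2014.
  Applicant Delay Offset: −204 days → 8 November 2013.
Terminal disclaimer: CV-207016 expires on the earlier of 22 July 2013 and 8 November 2013.

2013-07-22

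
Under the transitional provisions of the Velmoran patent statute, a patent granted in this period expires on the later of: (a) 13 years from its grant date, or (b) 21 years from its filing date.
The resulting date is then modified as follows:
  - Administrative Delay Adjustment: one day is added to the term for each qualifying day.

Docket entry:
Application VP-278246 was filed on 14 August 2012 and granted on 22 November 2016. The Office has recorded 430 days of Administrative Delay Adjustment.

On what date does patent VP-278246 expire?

(a) grant + 13 years → 22 November 2029.
(b) filing + 21 years → 14 August 2033.
Later of the two: 14 August 2033.
Administrative Delay Adjustment: +430 days → 18 October 2034.

2034-10-18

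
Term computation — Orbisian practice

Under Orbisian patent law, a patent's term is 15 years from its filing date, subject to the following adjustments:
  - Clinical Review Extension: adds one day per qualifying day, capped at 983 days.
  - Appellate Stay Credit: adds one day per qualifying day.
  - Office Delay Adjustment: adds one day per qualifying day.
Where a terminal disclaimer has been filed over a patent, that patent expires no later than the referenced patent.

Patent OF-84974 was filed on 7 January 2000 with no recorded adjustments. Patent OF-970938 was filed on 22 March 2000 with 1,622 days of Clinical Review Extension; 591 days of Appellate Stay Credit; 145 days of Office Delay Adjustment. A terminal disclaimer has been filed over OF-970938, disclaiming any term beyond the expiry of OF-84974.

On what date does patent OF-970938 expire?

Natural term of OF-970938:
  Base: filing + 15 years → 22 March 2015.
  Clinical Review Extension: 1622 days claimed exceeds the 983-day cap, so +983 days → 29 November 2017.
  Appellate Stay Credit: +591 days → 13 July 2019.
  Office Delay Adjustment: +145 days → 5 December 2019.
Expiry of referenced patent OF-84974:
  Base: filing + 15 years → 7 January 2015.
Terminal disclaimer: OF-970938 expires on the earlier of 5 December 2019 and 7 January 2015.

January 7, 2015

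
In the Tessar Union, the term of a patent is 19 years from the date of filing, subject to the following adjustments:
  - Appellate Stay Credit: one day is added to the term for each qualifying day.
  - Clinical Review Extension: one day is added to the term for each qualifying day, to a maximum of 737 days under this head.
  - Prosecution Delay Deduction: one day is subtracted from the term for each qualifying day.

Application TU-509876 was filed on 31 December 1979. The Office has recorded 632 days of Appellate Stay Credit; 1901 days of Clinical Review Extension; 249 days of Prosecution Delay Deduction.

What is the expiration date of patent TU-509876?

Base term: filing date + 19 years → 31 December 1998.
Appellate Stay Credit: +632 days → 23 September 2000.
Clinical Review Extension: 1901 days claimed exceeds the 737-day cap, so +737 days → 30 September 2002.
Prosecution Delay Deduction: −249 days → 24 January 2002.

2002-01-24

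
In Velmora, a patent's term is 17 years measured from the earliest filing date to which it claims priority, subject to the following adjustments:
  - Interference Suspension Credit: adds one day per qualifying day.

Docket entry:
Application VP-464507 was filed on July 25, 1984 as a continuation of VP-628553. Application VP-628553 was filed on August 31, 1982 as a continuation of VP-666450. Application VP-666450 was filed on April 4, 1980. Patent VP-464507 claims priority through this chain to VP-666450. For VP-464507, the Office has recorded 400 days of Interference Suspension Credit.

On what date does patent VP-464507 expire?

Earliest priority filing: 4 April 1980.
Base term: 4 April 1980 + 17 years → 4 April 1997.
Interference Suspension Credit: +400 days → 9 May 1998.

1998-05-09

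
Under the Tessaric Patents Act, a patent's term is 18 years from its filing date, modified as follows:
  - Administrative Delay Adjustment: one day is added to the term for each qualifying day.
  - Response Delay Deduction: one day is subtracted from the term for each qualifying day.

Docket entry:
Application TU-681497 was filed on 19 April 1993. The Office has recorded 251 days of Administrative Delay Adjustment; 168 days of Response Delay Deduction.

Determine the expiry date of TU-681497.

July 11, 2011

Base term: filing date + 18 years → 19 April 2011.
Administrative Delay Adjustment: +251 days → 26 December 2011.
Response Delay Deduction: −168 days → 11 July 2011.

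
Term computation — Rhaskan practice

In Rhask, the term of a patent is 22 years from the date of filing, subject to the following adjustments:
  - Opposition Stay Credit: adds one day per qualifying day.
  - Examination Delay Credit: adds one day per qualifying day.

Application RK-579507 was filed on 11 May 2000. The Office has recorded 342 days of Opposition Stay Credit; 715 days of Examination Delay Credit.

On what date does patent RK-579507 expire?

April 2, 2025

Base term: filing date + 22 years → 11 May 2022.
Opposition Stay Credit: +342 days → 18 April 2023.
Examination Delay Credit: +715 days → 2 April 2025.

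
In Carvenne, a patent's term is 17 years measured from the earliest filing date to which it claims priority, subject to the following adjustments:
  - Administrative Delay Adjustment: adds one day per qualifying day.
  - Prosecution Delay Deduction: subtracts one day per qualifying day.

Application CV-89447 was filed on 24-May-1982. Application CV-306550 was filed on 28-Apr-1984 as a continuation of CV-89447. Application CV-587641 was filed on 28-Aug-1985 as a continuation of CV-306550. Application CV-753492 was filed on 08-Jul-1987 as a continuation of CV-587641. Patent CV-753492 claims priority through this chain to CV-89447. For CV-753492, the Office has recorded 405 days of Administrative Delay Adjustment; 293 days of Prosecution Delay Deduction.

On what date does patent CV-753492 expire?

Earliest priority filing: 24 May 1982.
Base term: 24 May 1982 + 17 years → 24 May 1999.
Administrative Delay Adjustment: +405 days → 2 July 2000.
Prosecution Delay Deduction: −293 days → 13 September 1999.

September 13, 1999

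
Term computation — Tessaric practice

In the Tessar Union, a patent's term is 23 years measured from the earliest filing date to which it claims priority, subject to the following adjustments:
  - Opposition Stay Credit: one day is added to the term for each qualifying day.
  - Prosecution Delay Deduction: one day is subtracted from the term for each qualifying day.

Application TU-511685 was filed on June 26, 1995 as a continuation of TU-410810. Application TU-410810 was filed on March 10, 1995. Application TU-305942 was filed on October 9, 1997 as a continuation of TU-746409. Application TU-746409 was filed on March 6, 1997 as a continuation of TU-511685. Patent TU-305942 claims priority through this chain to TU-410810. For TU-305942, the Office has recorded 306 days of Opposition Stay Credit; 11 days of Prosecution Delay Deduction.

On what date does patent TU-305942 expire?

2018-12-30

Earliest priority filing: 10 March 1995.
Base term: 10 March 1995 + 23 years → 10 March 2018.
Opposition Stay Credit: +306 days → 10 January 2019.
Prosecution Delay Deduction: −11 days → 30 December 2018.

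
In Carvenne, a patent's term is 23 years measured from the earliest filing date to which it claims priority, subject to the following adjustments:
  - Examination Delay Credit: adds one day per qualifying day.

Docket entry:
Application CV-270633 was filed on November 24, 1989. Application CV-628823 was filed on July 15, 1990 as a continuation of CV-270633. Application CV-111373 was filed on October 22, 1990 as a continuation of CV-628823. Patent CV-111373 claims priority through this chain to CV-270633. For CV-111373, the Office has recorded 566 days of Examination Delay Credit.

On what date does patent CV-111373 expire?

Earliest priority filing: 24 November 1989.
Base term: 24 November 1989 + 23 years → 24 November 2012.
Examination Delay Credit: +566 days → 13 June 2014.

2014-06-13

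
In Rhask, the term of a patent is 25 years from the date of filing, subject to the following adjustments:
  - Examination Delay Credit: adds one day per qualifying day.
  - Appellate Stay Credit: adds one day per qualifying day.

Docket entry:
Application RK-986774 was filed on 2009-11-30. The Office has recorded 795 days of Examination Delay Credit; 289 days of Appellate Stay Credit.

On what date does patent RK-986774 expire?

Base term: filing date + 25 years → 30 November 2034.
Examination Delay Credit: +795 days → 2 February 2037.
Appellate Stay Credit: +289 days → 18 November 2037.

November 18, 2037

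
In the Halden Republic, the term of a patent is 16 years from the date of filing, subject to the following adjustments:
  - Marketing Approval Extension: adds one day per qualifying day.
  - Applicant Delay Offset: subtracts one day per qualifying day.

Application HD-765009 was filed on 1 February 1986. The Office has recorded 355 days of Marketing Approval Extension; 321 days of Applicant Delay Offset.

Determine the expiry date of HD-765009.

Base term: filing date + 16 years → 1 February 2002.
Marketing Approval Extension: +355 days → 22 January 2003.
Applicant Delay Offset: −321 days → 7 March 2002.

2002-03-07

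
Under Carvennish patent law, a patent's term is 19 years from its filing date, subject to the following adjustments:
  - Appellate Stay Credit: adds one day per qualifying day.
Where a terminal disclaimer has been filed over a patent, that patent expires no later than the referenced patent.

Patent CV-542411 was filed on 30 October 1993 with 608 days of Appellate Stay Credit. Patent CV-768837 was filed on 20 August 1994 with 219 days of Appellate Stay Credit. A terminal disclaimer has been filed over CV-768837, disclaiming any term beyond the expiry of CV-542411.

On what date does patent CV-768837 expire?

2014-03-27

Natural term of CV-768837:
  Base: filing + 19 years → 20 August 2013.
  Appellate Stay Credit: +219 days → 27 March 2014.
Expiry of referenced patent CV-542411:
  Base: filing + 19 years → 30 October 2012.
  Appellate Stay Credit: +608 days → 30 June 2014.
Terminal disclaimer: CV-768837 expires on the earlier of 27 March 2014 and 30 June 2014.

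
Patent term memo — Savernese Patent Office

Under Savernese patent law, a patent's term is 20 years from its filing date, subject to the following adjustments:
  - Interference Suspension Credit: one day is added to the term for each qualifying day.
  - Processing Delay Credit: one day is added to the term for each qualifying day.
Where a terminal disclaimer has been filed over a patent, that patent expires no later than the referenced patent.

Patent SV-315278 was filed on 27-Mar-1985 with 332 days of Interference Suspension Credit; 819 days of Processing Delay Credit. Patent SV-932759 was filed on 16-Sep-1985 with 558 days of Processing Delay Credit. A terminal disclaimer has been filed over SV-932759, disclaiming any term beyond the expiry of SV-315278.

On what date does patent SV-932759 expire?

Natural term of SV-932759:
  Base: filing + 20 years → 16 September 2005.
  Processing Delay Credit: +558 days → 28 March 2007.
Expiry of referenced patent SV-315278:
  Base: filing + 20 years → 27 March 2005.
  Interference Suspension Credit: +332 days → 22 February 2006.
  Processing Delay Credit: +819 days → 21 May 2008.
Terminal disclaimer: SV-932759 expires on the earlier of 28 March 2007 and 21 May 2008.

March 28, 2007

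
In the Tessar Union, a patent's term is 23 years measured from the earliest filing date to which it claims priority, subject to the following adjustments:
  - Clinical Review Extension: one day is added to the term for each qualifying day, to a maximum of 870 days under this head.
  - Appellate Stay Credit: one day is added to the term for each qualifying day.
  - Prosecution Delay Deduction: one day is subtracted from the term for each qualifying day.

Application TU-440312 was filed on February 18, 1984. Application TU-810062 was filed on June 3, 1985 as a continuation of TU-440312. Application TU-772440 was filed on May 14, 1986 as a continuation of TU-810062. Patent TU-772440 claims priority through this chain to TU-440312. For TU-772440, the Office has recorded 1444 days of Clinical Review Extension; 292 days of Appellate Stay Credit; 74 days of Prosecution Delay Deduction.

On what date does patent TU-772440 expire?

Earliest priority filing: 18 February 1984.
Base term: 18 February 1984 + 23 years → 18 February 2007.
Clinical Review Extension: 1444 days claimed exceeds the 870-day cap, so +870 days → 7 July 2009.
Appellate Stay Credit: +292 days → 25 April 2010.
Prosecution Delay Deduction: −74 days → 10 February 2010.

February 10, 2010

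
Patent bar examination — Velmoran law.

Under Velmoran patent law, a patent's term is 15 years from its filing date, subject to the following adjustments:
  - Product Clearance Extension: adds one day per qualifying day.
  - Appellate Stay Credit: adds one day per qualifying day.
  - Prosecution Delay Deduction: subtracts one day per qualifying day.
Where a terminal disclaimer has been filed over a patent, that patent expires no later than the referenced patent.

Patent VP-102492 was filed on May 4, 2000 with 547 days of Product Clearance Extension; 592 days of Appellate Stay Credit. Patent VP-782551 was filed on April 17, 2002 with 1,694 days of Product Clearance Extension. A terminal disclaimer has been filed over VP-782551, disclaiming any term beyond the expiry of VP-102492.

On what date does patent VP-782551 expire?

2018-06-16

Natural term of VP-782551:
  Base: filing + 15 years → 17 April 2017.
  Product Clearance Extension: +1694 days → 6 December 2021.
Expiry of referenced patent VP-102492:
  Base: filing + 15 years → 4 May 2015.
  Product Clearance Extension: +547 days → 1 November 2016.
  Appellate Stay Credit: +592 days → 16 June 2018.
Terminal disclaimer: VP-782551 expires on the earlier of 6 December 2021 and 16 June 2018.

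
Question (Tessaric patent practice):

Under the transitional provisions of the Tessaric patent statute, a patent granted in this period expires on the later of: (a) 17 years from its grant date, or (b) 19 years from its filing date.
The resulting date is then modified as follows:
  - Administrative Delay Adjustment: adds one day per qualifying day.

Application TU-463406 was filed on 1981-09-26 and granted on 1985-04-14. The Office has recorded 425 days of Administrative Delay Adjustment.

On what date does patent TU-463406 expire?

(a) grant + 17 years → 14 April 2002.
(b) filing + 19 years → 26 September 2000.
Later of the two: 14 April 2002.
Administrative Delay Adjustment: +425 days → 13 June 2003.

June 13, 2003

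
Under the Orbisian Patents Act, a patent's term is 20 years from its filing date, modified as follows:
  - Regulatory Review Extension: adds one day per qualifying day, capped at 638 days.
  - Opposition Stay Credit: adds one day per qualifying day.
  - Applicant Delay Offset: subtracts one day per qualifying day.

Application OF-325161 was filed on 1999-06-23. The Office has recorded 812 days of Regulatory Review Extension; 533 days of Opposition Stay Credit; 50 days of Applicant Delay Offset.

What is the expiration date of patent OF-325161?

2022-07-18

Base term: filing date + 20 years → 23 June 2019.
Regulatory Review Extension: 812 days claimed exceeds the 638-day cap, so +638 days → 22 March 2021.
Opposition Stay Credit: +533 days → 6 September 2022.
Applicant Delay Offset: −50 days → 18 July 2022.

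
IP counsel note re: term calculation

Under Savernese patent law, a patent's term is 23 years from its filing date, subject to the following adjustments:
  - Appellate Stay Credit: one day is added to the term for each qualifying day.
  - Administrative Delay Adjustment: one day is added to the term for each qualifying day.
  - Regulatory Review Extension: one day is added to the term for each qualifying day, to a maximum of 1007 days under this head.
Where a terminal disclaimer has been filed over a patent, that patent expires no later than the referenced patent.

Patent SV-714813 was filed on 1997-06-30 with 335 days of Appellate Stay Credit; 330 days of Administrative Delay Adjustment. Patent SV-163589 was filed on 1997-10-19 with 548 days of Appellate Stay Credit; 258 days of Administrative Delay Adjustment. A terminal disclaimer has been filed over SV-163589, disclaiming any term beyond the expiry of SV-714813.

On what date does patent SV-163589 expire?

Natural term of SV-163589:
  Base: filing + 23 years → 19 October 2020.
  Appellate Stay Credit: +548 days → 20 April 2022.
  Administrative Delay Adjustment: +258 days → 3 January 2023.
Expiry of referenced patent SV-714813:
  Base: filing + 23 years → 30 June 2020.
  Appellate Stay Credit: +335 days → 31 May 2021.
  Administrative Delay Adjustment: +330 days → 26 April 2022.
Terminal disclaimer: SV-163589 expires on the earlier of 3 January 2023 and 26 April 2022.

April 26, 2022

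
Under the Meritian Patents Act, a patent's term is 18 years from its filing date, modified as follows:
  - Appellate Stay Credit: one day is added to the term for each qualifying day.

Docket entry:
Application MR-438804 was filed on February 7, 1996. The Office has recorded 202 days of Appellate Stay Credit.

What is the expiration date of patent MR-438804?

2014-08-28

Base term: filing date + 18 years → 7 February 2014.
Appellate Stay Credit: +202 days → 28 August 2014.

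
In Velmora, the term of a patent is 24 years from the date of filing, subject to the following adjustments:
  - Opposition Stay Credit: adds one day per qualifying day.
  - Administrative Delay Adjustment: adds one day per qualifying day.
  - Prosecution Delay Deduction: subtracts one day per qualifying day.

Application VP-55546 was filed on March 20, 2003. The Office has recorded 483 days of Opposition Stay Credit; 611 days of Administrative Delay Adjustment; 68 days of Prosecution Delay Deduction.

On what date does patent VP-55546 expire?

2030-01-09

Base term: filing date + 24 years → 20 March 2027.
Opposition Stay Credit: +483 days → 15 July 2028.
Administrative Delay Adjustment: +611 days → 18 March 2030.
Prosecution Delay Deduction: −68 days → 9 January 2030.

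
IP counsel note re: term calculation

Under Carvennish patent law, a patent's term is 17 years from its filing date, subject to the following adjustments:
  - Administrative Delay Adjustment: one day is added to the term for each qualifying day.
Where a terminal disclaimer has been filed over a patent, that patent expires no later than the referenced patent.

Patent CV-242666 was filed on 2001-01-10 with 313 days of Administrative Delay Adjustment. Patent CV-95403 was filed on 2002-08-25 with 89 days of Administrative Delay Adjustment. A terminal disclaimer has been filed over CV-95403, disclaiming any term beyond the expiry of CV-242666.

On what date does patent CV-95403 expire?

Natural term of CV-95403:
  Base: filing + 17 years → 25 August 2019.
  Administrative Delay Adjustment: +89 days → 22 November 2019.
Expiry of referenced patent CV-242666:
  Base: filing + 17 years → 10 January 2018.
  Administrative Delay Adjustment: +313 days → 19 November 2018.
Terminal disclaimer: CV-95403 expires on the earlier of 22 November 2019 and 19 November 2018.

November 19, 2018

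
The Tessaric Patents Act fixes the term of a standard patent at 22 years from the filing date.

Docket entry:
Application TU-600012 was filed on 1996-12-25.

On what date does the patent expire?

Filing date + 22 years → 25 December 2018.

December 25, 2018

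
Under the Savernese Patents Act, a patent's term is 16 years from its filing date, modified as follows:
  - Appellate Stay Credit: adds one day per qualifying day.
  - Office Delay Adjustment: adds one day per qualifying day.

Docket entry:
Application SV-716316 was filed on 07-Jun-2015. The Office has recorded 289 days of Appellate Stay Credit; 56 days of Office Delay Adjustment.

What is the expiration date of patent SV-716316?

2032-05-17

Base term: filing date + 16 years → 7 June 2031.
Appellate Stay Credit: +289 days → 22 March 2032.
Office Delay Adjustment: +56 days → 17 May 2032.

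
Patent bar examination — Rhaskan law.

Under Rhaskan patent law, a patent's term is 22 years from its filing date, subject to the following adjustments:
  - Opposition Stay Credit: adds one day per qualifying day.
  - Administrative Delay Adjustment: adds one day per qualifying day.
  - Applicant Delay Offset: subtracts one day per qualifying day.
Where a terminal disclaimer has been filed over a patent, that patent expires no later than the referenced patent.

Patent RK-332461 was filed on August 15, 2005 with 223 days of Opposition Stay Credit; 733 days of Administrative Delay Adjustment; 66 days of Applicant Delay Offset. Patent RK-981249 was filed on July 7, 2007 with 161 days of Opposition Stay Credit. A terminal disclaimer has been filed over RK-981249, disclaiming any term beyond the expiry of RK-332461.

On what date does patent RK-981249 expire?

December 15, 2029

Natural term of RK-981249:
  Base: filing + 22 years → 7 July 2029.
  Opposition Stay Credit: +161 days → 15 December 2029.
Expiry of referenced patent RK-332461:
  Base: filing + 22 years → 15 August 2027.
  Opposition Stay Credit: +223 days → 25 March 2028.
  Administrative Delay Adjustment: +733 days → 28 March 2030.
  Applicant Delay Offset: −66 days → 21 January 2030.
Terminal disclaimer: RK-981249 expires on the earlier of 15 December 2029 and 21 January 2030.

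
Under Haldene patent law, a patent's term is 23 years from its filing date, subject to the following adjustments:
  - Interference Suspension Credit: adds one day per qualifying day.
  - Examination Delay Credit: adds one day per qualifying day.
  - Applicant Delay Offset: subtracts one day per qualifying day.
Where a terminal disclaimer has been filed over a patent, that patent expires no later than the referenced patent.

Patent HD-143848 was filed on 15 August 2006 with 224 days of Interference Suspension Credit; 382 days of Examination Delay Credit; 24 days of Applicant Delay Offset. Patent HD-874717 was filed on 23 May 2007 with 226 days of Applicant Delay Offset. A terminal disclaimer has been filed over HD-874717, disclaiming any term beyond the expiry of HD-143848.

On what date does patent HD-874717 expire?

2029-10-09

Natural term of HD-874717:
  Base: filing + 23 years → 23 May 2030.
  Applicant Delay Offset: −226 days → 9 October 2029.
Expiry of referenced patent HD-143848:
  Base: filing + 23 years → 15 August 2029.
  Interference Suspension Credit: +224 days → 27 March 2030.
  Examination Delay Credit: +382 days → 13 April 2031.
  Applicant Delay Offset: −24 days → 20 March 2031.
Terminal disclaimer: HD-874717 expires on the earlier of 9 October 2029 and 20 March 2031.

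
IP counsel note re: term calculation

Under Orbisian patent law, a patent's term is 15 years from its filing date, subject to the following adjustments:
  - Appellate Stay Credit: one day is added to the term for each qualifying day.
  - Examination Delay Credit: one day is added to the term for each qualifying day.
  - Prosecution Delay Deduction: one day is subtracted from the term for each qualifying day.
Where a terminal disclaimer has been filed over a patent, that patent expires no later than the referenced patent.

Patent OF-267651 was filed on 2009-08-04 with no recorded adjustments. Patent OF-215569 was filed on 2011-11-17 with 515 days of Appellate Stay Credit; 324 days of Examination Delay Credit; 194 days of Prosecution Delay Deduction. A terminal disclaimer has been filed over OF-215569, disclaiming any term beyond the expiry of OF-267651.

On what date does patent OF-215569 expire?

Natural term of OF-215569:
  Base: filing + 15 years → 17 November 2026.
  Appellate Stay Credit: +515 days → 15 April 2028.
  Examination Delay Credit: +324 days → 5 March 2029.
  Prosecution Delay Deduction: −194 days → 23 August 2028.
Expiry of referenced patent OF-267651:
  Base: filing + 15 years → 4 August 2024.
Terminal disclaimer: OF-215569 expires on the earlier of 23 August 2028 and 4 August 2024.

2024-08-04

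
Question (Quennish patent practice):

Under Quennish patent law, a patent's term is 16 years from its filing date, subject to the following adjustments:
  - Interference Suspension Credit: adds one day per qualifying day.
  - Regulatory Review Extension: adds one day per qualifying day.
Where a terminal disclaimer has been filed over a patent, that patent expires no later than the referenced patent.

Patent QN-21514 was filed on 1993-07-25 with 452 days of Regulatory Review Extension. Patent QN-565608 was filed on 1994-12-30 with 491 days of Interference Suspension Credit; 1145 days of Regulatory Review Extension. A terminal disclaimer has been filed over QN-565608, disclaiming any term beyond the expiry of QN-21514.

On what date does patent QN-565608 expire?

2010-10-20

Natural term of QN-565608:
  Base: filing + 16 years → 30 December 2010.
  Interference Suspension Credit: +491 days → 4 May 2012.
  Regulatory Review Extension: +1145 days → 23 June 2015.
Expiry of referenced patent QN-21514:
  Base: filing + 16 years → 25 July 2009.
  Regulatory Review Extension: +452 days → 20 October 2010.
Terminal disclaimer: QN-565608 expires on the earlier of 23 June 2015 and 20 October 2010.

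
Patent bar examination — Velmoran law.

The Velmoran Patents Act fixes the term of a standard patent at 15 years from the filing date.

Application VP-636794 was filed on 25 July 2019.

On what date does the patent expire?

2034-07-25

Filing date + 15 years → 25 July 2034.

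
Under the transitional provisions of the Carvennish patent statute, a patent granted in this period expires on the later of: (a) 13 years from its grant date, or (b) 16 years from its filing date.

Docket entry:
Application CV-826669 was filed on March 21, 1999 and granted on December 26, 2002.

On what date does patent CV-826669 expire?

(a) grant + 13 years → 26 December 2015.
(b) filing + 16 years → 21 March 2015.
Later of the two: 26 December 2015.

2015-12-26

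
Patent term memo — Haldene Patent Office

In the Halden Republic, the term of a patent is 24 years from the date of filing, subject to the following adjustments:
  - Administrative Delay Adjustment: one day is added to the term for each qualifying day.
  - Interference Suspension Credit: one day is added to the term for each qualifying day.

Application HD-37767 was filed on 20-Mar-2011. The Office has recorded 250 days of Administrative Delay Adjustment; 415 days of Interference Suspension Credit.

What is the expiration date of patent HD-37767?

Base term: filing date + 24 years → 20 March 2035.
Administrative Delay Adjustment: +250 days → 25 November 2035.
Interference Suspension Credit: +415 days → 13 January 2037.

2037-01-13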